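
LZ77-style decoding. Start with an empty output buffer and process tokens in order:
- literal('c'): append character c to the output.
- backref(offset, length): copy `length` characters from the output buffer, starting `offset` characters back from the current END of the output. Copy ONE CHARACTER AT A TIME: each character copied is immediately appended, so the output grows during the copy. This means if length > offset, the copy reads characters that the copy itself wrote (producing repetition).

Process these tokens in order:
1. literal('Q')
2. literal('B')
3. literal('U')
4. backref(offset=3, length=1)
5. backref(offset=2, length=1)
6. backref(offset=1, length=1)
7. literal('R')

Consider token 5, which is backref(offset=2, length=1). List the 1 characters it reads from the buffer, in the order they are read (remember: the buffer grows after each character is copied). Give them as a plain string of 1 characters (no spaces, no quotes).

Answer: U

Derivation:
Token 1: literal('Q'). Output: "Q"
Token 2: literal('B'). Output: "QB"
Token 3: literal('U'). Output: "QBU"
Token 4: backref(off=3, len=1). Copied 'Q' from pos 0. Output: "QBUQ"
Token 5: backref(off=2, len=1). Buffer before: "QBUQ" (len 4)
  byte 1: read out[2]='U', append. Buffer now: "QBUQU"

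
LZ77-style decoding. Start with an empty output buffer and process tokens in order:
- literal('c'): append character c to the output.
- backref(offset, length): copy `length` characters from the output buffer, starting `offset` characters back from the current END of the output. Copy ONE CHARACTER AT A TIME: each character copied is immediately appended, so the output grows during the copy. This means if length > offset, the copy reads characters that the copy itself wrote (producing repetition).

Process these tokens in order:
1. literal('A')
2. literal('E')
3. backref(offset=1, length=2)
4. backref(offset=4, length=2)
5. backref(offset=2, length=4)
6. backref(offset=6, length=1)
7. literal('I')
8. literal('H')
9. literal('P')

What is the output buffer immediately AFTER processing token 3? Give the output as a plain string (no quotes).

Token 1: literal('A'). Output: "A"
Token 2: literal('E'). Output: "AE"
Token 3: backref(off=1, len=2) (overlapping!). Copied 'EE' from pos 1. Output: "AEEE"

Answer: AEEE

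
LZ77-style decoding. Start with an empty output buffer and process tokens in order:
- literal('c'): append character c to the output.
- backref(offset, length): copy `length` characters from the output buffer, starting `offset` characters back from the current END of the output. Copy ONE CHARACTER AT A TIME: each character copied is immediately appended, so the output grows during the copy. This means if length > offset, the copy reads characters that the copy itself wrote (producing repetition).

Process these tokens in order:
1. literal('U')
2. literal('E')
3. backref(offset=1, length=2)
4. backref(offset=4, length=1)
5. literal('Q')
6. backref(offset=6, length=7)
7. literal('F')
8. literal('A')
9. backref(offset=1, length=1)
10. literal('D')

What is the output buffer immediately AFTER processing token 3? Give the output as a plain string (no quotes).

Token 1: literal('U'). Output: "U"
Token 2: literal('E'). Output: "UE"
Token 3: backref(off=1, len=2) (overlapping!). Copied 'EE' from pos 1. Output: "UEEE"

Answer: UEEE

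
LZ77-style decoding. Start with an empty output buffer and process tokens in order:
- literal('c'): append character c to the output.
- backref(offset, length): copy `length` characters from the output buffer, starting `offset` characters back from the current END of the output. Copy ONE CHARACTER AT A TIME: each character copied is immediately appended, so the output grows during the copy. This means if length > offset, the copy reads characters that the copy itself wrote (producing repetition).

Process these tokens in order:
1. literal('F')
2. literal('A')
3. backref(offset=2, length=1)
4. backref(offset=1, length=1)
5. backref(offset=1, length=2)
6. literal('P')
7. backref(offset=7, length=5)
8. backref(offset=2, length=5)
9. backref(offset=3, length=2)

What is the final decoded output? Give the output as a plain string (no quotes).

Token 1: literal('F'). Output: "F"
Token 2: literal('A'). Output: "FA"
Token 3: backref(off=2, len=1). Copied 'F' from pos 0. Output: "FAF"
Token 4: backref(off=1, len=1). Copied 'F' from pos 2. Output: "FAFF"
Token 5: backref(off=1, len=2) (overlapping!). Copied 'FF' from pos 3. Output: "FAFFFF"
Token 6: literal('P'). Output: "FAFFFFP"
Token 7: backref(off=7, len=5). Copied 'FAFFF' from pos 0. Output: "FAFFFFPFAFFF"
Token 8: backref(off=2, len=5) (overlapping!). Copied 'FFFFF' from pos 10. Output: "FAFFFFPFAFFFFFFFF"
Token 9: backref(off=3, len=2). Copied 'FF' from pos 14. Output: "FAFFFFPFAFFFFFFFFFF"

Answer: FAFFFFPFAFFFFFFFFFF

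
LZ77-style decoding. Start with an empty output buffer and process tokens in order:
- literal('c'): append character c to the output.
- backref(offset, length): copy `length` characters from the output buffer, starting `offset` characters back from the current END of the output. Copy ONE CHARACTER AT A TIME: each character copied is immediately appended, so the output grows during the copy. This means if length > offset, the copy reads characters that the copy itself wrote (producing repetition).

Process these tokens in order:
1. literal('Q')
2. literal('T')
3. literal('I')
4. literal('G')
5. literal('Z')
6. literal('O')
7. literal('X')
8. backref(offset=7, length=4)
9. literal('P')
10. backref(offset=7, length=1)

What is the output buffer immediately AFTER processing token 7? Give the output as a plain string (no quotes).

Answer: QTIGZOX

Derivation:
Token 1: literal('Q'). Output: "Q"
Token 2: literal('T'). Output: "QT"
Token 3: literal('I'). Output: "QTI"
Token 4: literal('G'). Output: "QTIG"
Token 5: literal('Z'). Output: "QTIGZ"
Token 6: literal('O'). Output: "QTIGZO"
Token 7: literal('X'). Output: "QTIGZOX"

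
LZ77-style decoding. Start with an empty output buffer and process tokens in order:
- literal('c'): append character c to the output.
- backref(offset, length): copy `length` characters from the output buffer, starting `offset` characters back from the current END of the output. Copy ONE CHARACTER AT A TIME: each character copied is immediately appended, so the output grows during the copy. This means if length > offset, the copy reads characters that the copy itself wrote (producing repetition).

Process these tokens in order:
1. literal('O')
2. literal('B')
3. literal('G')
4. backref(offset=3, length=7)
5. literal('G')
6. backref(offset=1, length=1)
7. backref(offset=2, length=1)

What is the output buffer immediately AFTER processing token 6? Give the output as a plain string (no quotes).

Answer: OBGOBGOBGOGG

Derivation:
Token 1: literal('O'). Output: "O"
Token 2: literal('B'). Output: "OB"
Token 3: literal('G'). Output: "OBG"
Token 4: backref(off=3, len=7) (overlapping!). Copied 'OBGOBGO' from pos 0. Output: "OBGOBGOBGO"
Token 5: literal('G'). Output: "OBGOBGOBGOG"
Token 6: backref(off=1, len=1). Copied 'G' from pos 10. Output: "OBGOBGOBGOGG"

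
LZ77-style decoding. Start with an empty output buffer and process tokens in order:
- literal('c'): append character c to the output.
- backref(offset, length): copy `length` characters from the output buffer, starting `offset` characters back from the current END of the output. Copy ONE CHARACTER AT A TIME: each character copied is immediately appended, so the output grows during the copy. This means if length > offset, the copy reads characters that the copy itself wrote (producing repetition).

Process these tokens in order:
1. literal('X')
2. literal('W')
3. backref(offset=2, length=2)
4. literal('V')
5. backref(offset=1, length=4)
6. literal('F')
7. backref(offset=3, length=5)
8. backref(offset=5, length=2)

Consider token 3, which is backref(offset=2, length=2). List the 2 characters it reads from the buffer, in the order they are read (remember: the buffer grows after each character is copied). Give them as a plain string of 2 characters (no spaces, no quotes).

Token 1: literal('X'). Output: "X"
Token 2: literal('W'). Output: "XW"
Token 3: backref(off=2, len=2). Buffer before: "XW" (len 2)
  byte 1: read out[0]='X', append. Buffer now: "XWX"
  byte 2: read out[1]='W', append. Buffer now: "XWXW"

Answer: XW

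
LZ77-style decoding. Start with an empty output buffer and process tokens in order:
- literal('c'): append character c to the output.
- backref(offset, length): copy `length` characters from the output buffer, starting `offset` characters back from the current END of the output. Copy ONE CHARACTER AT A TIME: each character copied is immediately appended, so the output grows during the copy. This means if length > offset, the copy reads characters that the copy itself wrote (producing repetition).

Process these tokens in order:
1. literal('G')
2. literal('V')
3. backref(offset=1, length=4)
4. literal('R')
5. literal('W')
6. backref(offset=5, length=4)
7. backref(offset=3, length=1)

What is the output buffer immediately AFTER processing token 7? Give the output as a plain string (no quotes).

Answer: GVVVVVRWVVVRV

Derivation:
Token 1: literal('G'). Output: "G"
Token 2: literal('V'). Output: "GV"
Token 3: backref(off=1, len=4) (overlapping!). Copied 'VVVV' from pos 1. Output: "GVVVVV"
Token 4: literal('R'). Output: "GVVVVVR"
Token 5: literal('W'). Output: "GVVVVVRW"
Token 6: backref(off=5, len=4). Copied 'VVVR' from pos 3. Output: "GVVVVVRWVVVR"
Token 7: backref(off=3, len=1). Copied 'V' from pos 9. Output: "GVVVVVRWVVVRV"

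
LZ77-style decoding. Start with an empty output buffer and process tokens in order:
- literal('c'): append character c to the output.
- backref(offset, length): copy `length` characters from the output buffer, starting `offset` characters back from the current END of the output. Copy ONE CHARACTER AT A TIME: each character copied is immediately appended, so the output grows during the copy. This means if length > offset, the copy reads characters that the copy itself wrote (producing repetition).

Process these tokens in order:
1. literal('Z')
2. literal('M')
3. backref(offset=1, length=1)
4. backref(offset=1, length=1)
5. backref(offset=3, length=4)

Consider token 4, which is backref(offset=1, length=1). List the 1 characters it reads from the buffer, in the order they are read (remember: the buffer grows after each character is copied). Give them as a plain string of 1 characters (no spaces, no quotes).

Answer: M

Derivation:
Token 1: literal('Z'). Output: "Z"
Token 2: literal('M'). Output: "ZM"
Token 3: backref(off=1, len=1). Copied 'M' from pos 1. Output: "ZMM"
Token 4: backref(off=1, len=1). Buffer before: "ZMM" (len 3)
  byte 1: read out[2]='M', append. Buffer now: "ZMMM"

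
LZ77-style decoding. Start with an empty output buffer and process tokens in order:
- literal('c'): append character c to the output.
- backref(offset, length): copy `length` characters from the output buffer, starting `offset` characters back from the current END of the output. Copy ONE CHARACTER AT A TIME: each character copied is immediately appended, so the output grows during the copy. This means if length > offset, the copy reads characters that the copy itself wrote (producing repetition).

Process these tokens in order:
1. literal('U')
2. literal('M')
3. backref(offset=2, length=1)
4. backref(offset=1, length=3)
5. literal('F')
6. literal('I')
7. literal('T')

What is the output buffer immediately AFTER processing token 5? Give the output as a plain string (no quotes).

Token 1: literal('U'). Output: "U"
Token 2: literal('M'). Output: "UM"
Token 3: backref(off=2, len=1). Copied 'U' from pos 0. Output: "UMU"
Token 4: backref(off=1, len=3) (overlapping!). Copied 'UUU' from pos 2. Output: "UMUUUU"
Token 5: literal('F'). Output: "UMUUUUF"

Answer: UMUUUUF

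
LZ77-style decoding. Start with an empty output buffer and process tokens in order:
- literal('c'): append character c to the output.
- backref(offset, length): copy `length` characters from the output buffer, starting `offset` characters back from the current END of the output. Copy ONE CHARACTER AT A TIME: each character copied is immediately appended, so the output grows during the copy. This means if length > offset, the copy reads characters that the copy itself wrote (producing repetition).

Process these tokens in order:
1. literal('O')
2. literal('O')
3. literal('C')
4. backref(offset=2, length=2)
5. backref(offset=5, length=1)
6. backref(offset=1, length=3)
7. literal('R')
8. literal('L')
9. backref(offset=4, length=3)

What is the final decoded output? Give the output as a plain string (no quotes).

Token 1: literal('O'). Output: "O"
Token 2: literal('O'). Output: "OO"
Token 3: literal('C'). Output: "OOC"
Token 4: backref(off=2, len=2). Copied 'OC' from pos 1. Output: "OOCOC"
Token 5: backref(off=5, len=1). Copied 'O' from pos 0. Output: "OOCOCO"
Token 6: backref(off=1, len=3) (overlapping!). Copied 'OOO' from pos 5. Output: "OOCOCOOOO"
Token 7: literal('R'). Output: "OOCOCOOOOR"
Token 8: literal('L'). Output: "OOCOCOOOORL"
Token 9: backref(off=4, len=3). Copied 'OOR' from pos 7. Output: "OOCOCOOOORLOOR"

Answer: OOCOCOOOORLOOR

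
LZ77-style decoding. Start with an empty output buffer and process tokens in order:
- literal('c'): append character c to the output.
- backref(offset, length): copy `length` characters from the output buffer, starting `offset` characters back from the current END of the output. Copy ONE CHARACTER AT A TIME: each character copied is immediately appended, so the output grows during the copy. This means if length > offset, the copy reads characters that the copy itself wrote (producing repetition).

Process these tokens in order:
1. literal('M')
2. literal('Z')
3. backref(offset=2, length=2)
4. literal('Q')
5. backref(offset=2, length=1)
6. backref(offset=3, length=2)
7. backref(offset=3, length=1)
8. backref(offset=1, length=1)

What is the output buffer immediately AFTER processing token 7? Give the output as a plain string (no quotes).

Answer: MZMZQZZQZ

Derivation:
Token 1: literal('M'). Output: "M"
Token 2: literal('Z'). Output: "MZ"
Token 3: backref(off=2, len=2). Copied 'MZ' from pos 0. Output: "MZMZ"
Token 4: literal('Q'). Output: "MZMZQ"
Token 5: backref(off=2, len=1). Copied 'Z' from pos 3. Output: "MZMZQZ"
Token 6: backref(off=3, len=2). Copied 'ZQ' from pos 3. Output: "MZMZQZZQ"
Token 7: backref(off=3, len=1). Copied 'Z' from pos 5. Output: "MZMZQZZQZ"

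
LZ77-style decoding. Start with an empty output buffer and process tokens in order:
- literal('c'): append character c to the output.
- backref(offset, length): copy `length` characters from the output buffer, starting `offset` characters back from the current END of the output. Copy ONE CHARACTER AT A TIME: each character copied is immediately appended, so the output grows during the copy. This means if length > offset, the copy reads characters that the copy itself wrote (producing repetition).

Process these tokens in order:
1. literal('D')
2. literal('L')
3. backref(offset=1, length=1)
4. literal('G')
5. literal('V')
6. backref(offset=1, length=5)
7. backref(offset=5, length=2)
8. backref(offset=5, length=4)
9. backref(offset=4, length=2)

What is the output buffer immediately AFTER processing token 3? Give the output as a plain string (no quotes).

Answer: DLL

Derivation:
Token 1: literal('D'). Output: "D"
Token 2: literal('L'). Output: "DL"
Token 3: backref(off=1, len=1). Copied 'L' from pos 1. Output: "DLL"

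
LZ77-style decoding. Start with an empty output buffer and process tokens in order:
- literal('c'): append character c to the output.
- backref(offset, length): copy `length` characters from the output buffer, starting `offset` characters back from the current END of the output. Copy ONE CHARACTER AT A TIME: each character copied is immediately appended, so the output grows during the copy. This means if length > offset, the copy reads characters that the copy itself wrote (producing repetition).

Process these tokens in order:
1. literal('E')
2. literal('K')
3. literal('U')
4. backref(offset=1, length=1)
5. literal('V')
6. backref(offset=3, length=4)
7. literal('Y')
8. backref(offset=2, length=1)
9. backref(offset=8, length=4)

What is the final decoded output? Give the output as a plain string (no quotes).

Answer: EKUUVUUVUYUUVUU

Derivation:
Token 1: literal('E'). Output: "E"
Token 2: literal('K'). Output: "EK"
Token 3: literal('U'). Output: "EKU"
Token 4: backref(off=1, len=1). Copied 'U' from pos 2. Output: "EKUU"
Token 5: literal('V'). Output: "EKUUV"
Token 6: backref(off=3, len=4) (overlapping!). Copied 'UUVU' from pos 2. Output: "EKUUVUUVU"
Token 7: literal('Y'). Output: "EKUUVUUVUY"
Token 8: backref(off=2, len=1). Copied 'U' from pos 8. Output: "EKUUVUUVUYU"
Token 9: backref(off=8, len=4). Copied 'UVUU' from pos 3. Output: "EKUUVUUVUYUUVUU"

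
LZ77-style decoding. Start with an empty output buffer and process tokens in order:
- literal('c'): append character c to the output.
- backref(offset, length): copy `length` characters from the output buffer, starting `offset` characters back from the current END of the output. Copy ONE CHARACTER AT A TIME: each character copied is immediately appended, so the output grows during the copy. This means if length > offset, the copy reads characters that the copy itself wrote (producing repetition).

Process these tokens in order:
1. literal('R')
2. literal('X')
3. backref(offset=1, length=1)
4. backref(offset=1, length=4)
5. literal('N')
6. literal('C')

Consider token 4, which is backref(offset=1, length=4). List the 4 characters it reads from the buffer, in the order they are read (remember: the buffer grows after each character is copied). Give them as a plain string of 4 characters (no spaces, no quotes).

Token 1: literal('R'). Output: "R"
Token 2: literal('X'). Output: "RX"
Token 3: backref(off=1, len=1). Copied 'X' from pos 1. Output: "RXX"
Token 4: backref(off=1, len=4). Buffer before: "RXX" (len 3)
  byte 1: read out[2]='X', append. Buffer now: "RXXX"
  byte 2: read out[3]='X', append. Buffer now: "RXXXX"
  byte 3: read out[4]='X', append. Buffer now: "RXXXXX"
  byte 4: read out[5]='X', append. Buffer now: "RXXXXXX"

Answer: XXXX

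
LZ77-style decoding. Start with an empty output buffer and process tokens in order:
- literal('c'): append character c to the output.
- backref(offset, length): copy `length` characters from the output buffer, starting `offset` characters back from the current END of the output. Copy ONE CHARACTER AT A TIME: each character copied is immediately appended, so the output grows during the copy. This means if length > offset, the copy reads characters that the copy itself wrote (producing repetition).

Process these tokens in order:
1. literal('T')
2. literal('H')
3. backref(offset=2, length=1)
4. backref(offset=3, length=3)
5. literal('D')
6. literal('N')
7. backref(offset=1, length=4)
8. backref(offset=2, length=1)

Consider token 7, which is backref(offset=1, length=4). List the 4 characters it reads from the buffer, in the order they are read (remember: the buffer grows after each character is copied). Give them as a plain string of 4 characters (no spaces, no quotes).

Answer: NNNN

Derivation:
Token 1: literal('T'). Output: "T"
Token 2: literal('H'). Output: "TH"
Token 3: backref(off=2, len=1). Copied 'T' from pos 0. Output: "THT"
Token 4: backref(off=3, len=3). Copied 'THT' from pos 0. Output: "THTTHT"
Token 5: literal('D'). Output: "THTTHTD"
Token 6: literal('N'). Output: "THTTHTDN"
Token 7: backref(off=1, len=4). Buffer before: "THTTHTDN" (len 8)
  byte 1: read out[7]='N', append. Buffer now: "THTTHTDNN"
  byte 2: read out[8]='N', append. Buffer now: "THTTHTDNNN"
  byte 3: read out[9]='N', append. Buffer now: "THTTHTDNNNN"
  byte 4: read out[10]='N', append. Buffer now: "THTTHTDNNNNN"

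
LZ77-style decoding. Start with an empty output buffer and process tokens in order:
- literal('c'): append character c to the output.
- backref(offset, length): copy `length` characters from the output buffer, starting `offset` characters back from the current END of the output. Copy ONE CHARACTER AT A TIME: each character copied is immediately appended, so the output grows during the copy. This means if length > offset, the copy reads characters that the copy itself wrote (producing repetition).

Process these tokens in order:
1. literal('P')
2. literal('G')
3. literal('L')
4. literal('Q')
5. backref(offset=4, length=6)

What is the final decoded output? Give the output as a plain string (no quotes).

Answer: PGLQPGLQPG

Derivation:
Token 1: literal('P'). Output: "P"
Token 2: literal('G'). Output: "PG"
Token 3: literal('L'). Output: "PGL"
Token 4: literal('Q'). Output: "PGLQ"
Token 5: backref(off=4, len=6) (overlapping!). Copied 'PGLQPG' from pos 0. Output: "PGLQPGLQPG"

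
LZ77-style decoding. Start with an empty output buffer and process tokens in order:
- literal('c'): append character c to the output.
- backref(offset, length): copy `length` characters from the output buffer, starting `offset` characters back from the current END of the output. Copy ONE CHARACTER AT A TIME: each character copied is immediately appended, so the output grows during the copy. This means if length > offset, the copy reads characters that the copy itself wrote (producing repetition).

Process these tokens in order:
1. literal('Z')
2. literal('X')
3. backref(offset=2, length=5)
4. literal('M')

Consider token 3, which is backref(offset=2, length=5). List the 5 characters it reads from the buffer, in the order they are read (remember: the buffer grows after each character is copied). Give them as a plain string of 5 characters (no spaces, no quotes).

Token 1: literal('Z'). Output: "Z"
Token 2: literal('X'). Output: "ZX"
Token 3: backref(off=2, len=5). Buffer before: "ZX" (len 2)
  byte 1: read out[0]='Z', append. Buffer now: "ZXZ"
  byte 2: read out[1]='X', append. Buffer now: "ZXZX"
  byte 3: read out[2]='Z', append. Buffer now: "ZXZXZ"
  byte 4: read out[3]='X', append. Buffer now: "ZXZXZX"
  byte 5: read out[4]='Z', append. Buffer now: "ZXZXZXZ"

Answer: ZXZXZ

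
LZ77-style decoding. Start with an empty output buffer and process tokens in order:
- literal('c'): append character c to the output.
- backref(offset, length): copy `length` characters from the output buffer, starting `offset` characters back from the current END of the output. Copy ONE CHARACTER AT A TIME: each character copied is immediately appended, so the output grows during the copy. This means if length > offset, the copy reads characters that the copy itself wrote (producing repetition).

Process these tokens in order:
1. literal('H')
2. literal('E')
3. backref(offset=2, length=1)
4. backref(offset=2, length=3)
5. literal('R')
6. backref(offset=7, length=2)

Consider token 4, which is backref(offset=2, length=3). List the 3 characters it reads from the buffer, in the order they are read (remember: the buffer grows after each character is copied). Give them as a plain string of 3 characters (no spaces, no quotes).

Answer: EHE

Derivation:
Token 1: literal('H'). Output: "H"
Token 2: literal('E'). Output: "HE"
Token 3: backref(off=2, len=1). Copied 'H' from pos 0. Output: "HEH"
Token 4: backref(off=2, len=3). Buffer before: "HEH" (len 3)
  byte 1: read out[1]='E', append. Buffer now: "HEHE"
  byte 2: read out[2]='H', append. Buffer now: "HEHEH"
  byte 3: read out[3]='E', append. Buffer now: "HEHEHE"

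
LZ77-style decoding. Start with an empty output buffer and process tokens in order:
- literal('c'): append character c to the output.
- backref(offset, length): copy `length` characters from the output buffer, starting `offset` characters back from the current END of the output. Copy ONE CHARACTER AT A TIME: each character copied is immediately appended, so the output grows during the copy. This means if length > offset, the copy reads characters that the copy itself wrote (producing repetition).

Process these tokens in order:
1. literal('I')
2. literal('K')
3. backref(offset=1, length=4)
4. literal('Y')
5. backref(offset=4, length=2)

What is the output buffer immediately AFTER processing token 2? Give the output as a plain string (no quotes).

Answer: IK

Derivation:
Token 1: literal('I'). Output: "I"
Token 2: literal('K'). Output: "IK"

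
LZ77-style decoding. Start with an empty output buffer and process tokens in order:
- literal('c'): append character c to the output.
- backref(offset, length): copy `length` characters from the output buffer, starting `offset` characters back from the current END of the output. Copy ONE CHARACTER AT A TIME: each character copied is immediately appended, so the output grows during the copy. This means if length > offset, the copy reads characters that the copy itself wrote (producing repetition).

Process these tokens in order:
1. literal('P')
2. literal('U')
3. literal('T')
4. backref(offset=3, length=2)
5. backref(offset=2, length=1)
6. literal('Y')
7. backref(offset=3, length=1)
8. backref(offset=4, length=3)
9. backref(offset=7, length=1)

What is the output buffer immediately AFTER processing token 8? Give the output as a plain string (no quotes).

Token 1: literal('P'). Output: "P"
Token 2: literal('U'). Output: "PU"
Token 3: literal('T'). Output: "PUT"
Token 4: backref(off=3, len=2). Copied 'PU' from pos 0. Output: "PUTPU"
Token 5: backref(off=2, len=1). Copied 'P' from pos 3. Output: "PUTPUP"
Token 6: literal('Y'). Output: "PUTPUPY"
Token 7: backref(off=3, len=1). Copied 'U' from pos 4. Output: "PUTPUPYU"
Token 8: backref(off=4, len=3). Copied 'UPY' from pos 4. Output: "PUTPUPYUUPY"

Answer: PUTPUPYUUPY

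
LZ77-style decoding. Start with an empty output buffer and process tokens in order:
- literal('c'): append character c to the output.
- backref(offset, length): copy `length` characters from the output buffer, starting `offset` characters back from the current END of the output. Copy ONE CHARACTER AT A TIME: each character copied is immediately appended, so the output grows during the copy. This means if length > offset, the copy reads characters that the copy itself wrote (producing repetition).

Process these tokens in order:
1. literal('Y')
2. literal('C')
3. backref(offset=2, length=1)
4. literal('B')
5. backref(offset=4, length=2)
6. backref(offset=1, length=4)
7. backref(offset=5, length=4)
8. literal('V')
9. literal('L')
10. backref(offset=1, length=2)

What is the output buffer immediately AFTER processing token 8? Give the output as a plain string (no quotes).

Answer: YCYBYCCCCCCCCCV

Derivation:
Token 1: literal('Y'). Output: "Y"
Token 2: literal('C'). Output: "YC"
Token 3: backref(off=2, len=1). Copied 'Y' from pos 0. Output: "YCY"
Token 4: literal('B'). Output: "YCYB"
Token 5: backref(off=4, len=2). Copied 'YC' from pos 0. Output: "YCYBYC"
Token 6: backref(off=1, len=4) (overlapping!). Copied 'CCCC' from pos 5. Output: "YCYBYCCCCC"
Token 7: backref(off=5, len=4). Copied 'CCCC' from pos 5. Output: "YCYBYCCCCCCCCC"
Token 8: literal('V'). Output: "YCYBYCCCCCCCCCV"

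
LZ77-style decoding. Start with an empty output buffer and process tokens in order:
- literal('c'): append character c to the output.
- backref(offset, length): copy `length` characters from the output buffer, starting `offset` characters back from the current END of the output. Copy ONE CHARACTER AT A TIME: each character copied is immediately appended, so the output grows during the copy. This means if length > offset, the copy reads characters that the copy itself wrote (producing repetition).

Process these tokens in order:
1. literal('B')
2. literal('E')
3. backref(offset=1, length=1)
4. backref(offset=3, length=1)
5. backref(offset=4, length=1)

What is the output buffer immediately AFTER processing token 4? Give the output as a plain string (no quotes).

Answer: BEEB

Derivation:
Token 1: literal('B'). Output: "B"
Token 2: literal('E'). Output: "BE"
Token 3: backref(off=1, len=1). Copied 'E' from pos 1. Output: "BEE"
Token 4: backref(off=3, len=1). Copied 'B' from pos 0. Output: "BEEB"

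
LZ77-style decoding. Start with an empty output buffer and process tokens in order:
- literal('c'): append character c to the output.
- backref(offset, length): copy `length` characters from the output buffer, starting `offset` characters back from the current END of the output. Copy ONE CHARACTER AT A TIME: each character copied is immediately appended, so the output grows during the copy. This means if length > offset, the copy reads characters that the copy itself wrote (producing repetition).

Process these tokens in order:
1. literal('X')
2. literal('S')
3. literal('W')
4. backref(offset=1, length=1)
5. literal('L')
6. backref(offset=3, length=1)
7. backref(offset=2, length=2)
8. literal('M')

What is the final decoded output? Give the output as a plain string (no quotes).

Answer: XSWWLWLWM

Derivation:
Token 1: literal('X'). Output: "X"
Token 2: literal('S'). Output: "XS"
Token 3: literal('W'). Output: "XSW"
Token 4: backref(off=1, len=1). Copied 'W' from pos 2. Output: "XSWW"
Token 5: literal('L'). Output: "XSWWL"
Token 6: backref(off=3, len=1). Copied 'W' from pos 2. Output: "XSWWLW"
Token 7: backref(off=2, len=2). Copied 'LW' from pos 4. Output: "XSWWLWLW"
Token 8: literal('M'). Output: "XSWWLWLWM"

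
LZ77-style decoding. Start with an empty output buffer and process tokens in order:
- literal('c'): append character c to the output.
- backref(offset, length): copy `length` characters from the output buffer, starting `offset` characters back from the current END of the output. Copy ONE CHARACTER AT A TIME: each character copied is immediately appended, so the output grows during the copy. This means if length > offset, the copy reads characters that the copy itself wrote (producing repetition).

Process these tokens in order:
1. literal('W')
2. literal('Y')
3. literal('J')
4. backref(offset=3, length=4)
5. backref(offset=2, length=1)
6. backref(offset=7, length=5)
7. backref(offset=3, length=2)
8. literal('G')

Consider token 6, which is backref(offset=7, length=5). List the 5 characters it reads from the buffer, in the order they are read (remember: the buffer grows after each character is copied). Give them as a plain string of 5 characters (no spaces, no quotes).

Token 1: literal('W'). Output: "W"
Token 2: literal('Y'). Output: "WY"
Token 3: literal('J'). Output: "WYJ"
Token 4: backref(off=3, len=4) (overlapping!). Copied 'WYJW' from pos 0. Output: "WYJWYJW"
Token 5: backref(off=2, len=1). Copied 'J' from pos 5. Output: "WYJWYJWJ"
Token 6: backref(off=7, len=5). Buffer before: "WYJWYJWJ" (len 8)
  byte 1: read out[1]='Y', append. Buffer now: "WYJWYJWJY"
  byte 2: read out[2]='J', append. Buffer now: "WYJWYJWJYJ"
  byte 3: read out[3]='W', append. Buffer now: "WYJWYJWJYJW"
  byte 4: read out[4]='Y', append. Buffer now: "WYJWYJWJYJWY"
  byte 5: read out[5]='J', append. Buffer now: "WYJWYJWJYJWYJ"

Answer: YJWYJ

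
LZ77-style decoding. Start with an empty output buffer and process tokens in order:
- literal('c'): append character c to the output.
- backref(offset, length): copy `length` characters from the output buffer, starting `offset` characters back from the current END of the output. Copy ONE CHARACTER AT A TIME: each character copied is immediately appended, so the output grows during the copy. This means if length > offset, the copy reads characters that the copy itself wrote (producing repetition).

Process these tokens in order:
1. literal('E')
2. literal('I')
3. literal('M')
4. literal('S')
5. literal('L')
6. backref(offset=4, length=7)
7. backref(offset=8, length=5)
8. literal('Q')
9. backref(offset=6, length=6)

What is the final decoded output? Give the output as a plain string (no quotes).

Answer: EIMSLIMSLIMSLIMSLQLIMSLQ

Derivation:
Token 1: literal('E'). Output: "E"
Token 2: literal('I'). Output: "EI"
Token 3: literal('M'). Output: "EIM"
Token 4: literal('S'). Output: "EIMS"
Token 5: literal('L'). Output: "EIMSL"
Token 6: backref(off=4, len=7) (overlapping!). Copied 'IMSLIMS' from pos 1. Output: "EIMSLIMSLIMS"
Token 7: backref(off=8, len=5). Copied 'LIMSL' from pos 4. Output: "EIMSLIMSLIMSLIMSL"
Token 8: literal('Q'). Output: "EIMSLIMSLIMSLIMSLQ"
Token 9: backref(off=6, len=6). Copied 'LIMSLQ' from pos 12. Output: "EIMSLIMSLIMSLIMSLQLIMSLQ"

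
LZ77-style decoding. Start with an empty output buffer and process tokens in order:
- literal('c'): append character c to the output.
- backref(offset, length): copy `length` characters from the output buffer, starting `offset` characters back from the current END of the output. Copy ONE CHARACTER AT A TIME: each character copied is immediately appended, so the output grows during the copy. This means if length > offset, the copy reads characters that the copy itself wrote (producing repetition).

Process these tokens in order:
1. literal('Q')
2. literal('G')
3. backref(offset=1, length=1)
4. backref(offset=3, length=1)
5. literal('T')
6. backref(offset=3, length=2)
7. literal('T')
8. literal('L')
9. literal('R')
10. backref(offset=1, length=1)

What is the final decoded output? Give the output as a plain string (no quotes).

Token 1: literal('Q'). Output: "Q"
Token 2: literal('G'). Output: "QG"
Token 3: backref(off=1, len=1). Copied 'G' from pos 1. Output: "QGG"
Token 4: backref(off=3, len=1). Copied 'Q' from pos 0. Output: "QGGQ"
Token 5: literal('T'). Output: "QGGQT"
Token 6: backref(off=3, len=2). Copied 'GQ' from pos 2. Output: "QGGQTGQ"
Token 7: literal('T'). Output: "QGGQTGQT"
Token 8: literal('L'). Output: "QGGQTGQTL"
Token 9: literal('R'). Output: "QGGQTGQTLR"
Token 10: backref(off=1, len=1). Copied 'R' from pos 9. Output: "QGGQTGQTLRR"

Answer: QGGQTGQTLRR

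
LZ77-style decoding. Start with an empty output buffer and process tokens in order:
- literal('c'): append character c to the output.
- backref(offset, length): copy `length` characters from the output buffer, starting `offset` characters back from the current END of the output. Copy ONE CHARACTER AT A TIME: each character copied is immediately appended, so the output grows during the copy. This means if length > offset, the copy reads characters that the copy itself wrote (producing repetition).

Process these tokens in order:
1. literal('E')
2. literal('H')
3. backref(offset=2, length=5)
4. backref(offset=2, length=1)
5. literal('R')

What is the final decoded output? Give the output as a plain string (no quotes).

Answer: EHEHEHEHR

Derivation:
Token 1: literal('E'). Output: "E"
Token 2: literal('H'). Output: "EH"
Token 3: backref(off=2, len=5) (overlapping!). Copied 'EHEHE' from pos 0. Output: "EHEHEHE"
Token 4: backref(off=2, len=1). Copied 'H' from pos 5. Output: "EHEHEHEH"
Token 5: literal('R'). Output: "EHEHEHEHR"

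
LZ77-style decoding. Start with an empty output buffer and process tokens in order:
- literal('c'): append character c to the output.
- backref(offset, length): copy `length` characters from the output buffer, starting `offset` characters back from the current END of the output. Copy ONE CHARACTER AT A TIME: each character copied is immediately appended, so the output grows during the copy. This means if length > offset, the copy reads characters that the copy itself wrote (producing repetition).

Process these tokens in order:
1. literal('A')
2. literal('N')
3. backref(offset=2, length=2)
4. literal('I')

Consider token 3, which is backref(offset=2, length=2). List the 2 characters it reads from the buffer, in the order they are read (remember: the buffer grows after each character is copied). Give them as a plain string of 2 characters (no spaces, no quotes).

Token 1: literal('A'). Output: "A"
Token 2: literal('N'). Output: "AN"
Token 3: backref(off=2, len=2). Buffer before: "AN" (len 2)
  byte 1: read out[0]='A', append. Buffer now: "ANA"
  byte 2: read out[1]='N', append. Buffer now: "ANAN"

Answer: AN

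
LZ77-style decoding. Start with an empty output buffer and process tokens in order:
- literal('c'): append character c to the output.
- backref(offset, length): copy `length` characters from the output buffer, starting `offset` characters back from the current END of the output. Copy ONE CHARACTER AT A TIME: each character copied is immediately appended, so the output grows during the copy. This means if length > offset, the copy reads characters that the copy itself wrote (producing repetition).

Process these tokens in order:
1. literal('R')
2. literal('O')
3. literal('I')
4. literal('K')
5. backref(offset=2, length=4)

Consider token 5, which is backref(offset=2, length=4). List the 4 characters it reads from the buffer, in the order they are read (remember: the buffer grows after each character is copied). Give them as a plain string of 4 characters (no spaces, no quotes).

Token 1: literal('R'). Output: "R"
Token 2: literal('O'). Output: "RO"
Token 3: literal('I'). Output: "ROI"
Token 4: literal('K'). Output: "ROIK"
Token 5: backref(off=2, len=4). Buffer before: "ROIK" (len 4)
  byte 1: read out[2]='I', append. Buffer now: "ROIKI"
  byte 2: read out[3]='K', append. Buffer now: "ROIKIK"
  byte 3: read out[4]='I', append. Buffer now: "ROIKIKI"
  byte 4: read out[5]='K', append. Buffer now: "ROIKIKIK"

Answer: IKIK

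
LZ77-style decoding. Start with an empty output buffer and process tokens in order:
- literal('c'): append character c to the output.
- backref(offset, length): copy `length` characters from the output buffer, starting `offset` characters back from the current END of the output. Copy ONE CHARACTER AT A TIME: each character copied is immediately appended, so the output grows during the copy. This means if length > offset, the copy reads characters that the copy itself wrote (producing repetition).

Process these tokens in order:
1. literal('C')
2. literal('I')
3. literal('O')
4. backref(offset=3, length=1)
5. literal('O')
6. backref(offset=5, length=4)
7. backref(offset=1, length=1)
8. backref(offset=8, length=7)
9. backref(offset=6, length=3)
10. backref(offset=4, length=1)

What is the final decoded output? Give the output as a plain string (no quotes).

Token 1: literal('C'). Output: "C"
Token 2: literal('I'). Output: "CI"
Token 3: literal('O'). Output: "CIO"
Token 4: backref(off=3, len=1). Copied 'C' from pos 0. Output: "CIOC"
Token 5: literal('O'). Output: "CIOCO"
Token 6: backref(off=5, len=4). Copied 'CIOC' from pos 0. Output: "CIOCOCIOC"
Token 7: backref(off=1, len=1). Copied 'C' from pos 8. Output: "CIOCOCIOCC"
Token 8: backref(off=8, len=7). Copied 'OCOCIOC' from pos 2. Output: "CIOCOCIOCCOCOCIOC"
Token 9: backref(off=6, len=3). Copied 'COC' from pos 11. Output: "CIOCOCIOCCOCOCIOCCOC"
Token 10: backref(off=4, len=1). Copied 'C' from pos 16. Output: "CIOCOCIOCCOCOCIOCCOCC"

Answer: CIOCOCIOCCOCOCIOCCOCC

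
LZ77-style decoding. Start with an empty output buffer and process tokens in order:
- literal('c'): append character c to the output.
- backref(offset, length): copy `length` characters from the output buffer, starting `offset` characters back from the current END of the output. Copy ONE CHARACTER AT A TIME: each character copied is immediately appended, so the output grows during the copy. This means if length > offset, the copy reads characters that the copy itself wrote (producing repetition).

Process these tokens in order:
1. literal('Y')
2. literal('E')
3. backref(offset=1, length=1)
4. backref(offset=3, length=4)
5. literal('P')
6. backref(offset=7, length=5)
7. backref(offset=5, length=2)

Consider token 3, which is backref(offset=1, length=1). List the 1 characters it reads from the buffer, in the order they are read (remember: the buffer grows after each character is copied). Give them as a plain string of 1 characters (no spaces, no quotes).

Answer: E

Derivation:
Token 1: literal('Y'). Output: "Y"
Token 2: literal('E'). Output: "YE"
Token 3: backref(off=1, len=1). Buffer before: "YE" (len 2)
  byte 1: read out[1]='E', append. Buffer now: "YEE"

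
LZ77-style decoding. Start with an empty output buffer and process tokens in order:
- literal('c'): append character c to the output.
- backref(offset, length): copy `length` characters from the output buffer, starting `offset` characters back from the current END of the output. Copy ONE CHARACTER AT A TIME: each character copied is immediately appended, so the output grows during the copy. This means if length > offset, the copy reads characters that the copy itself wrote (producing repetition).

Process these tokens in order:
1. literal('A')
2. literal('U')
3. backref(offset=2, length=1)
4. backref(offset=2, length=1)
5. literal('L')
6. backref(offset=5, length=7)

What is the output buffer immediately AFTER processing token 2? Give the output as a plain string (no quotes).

Token 1: literal('A'). Output: "A"
Token 2: literal('U'). Output: "AU"

Answer: AU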